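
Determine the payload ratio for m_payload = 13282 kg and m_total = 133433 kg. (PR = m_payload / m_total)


PR = 13282 / 133433 = 0.0995

0.0995


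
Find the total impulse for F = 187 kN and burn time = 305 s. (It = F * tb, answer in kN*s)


It = 187 * 305 = 57035 kN*s

57035 kN*s


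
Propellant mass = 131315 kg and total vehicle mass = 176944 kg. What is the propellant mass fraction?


PMF = 131315 / 176944 = 0.742

0.742


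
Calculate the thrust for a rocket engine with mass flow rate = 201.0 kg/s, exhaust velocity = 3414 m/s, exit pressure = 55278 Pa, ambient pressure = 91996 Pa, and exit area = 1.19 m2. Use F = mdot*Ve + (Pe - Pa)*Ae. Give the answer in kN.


F = 201.0 * 3414 + (55278 - 91996) * 1.19 = 642520.0 N = 642.5 kN

642.5 kN


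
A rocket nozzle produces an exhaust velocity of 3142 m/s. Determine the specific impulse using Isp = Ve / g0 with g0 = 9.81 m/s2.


Isp = Ve / g0 = 3142 / 9.81 = 320.3 s

320.3 s


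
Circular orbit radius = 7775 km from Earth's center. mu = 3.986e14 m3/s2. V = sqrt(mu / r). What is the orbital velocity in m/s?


V = sqrt(3.986e14 / 7775000) = 7160 m/s

7160 m/s


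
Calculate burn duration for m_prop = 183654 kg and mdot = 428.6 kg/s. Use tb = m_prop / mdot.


tb = 183654 / 428.6 = 428.5 s

428.5 s


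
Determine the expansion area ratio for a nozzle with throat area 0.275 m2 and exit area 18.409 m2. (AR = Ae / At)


AR = 18.409 / 0.275 = 66.9

66.9


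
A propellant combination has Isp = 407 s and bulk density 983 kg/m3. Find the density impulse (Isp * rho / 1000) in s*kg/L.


rho*Isp = 407 * 983 / 1000 = 400 s*kg/L

400 s*kg/L


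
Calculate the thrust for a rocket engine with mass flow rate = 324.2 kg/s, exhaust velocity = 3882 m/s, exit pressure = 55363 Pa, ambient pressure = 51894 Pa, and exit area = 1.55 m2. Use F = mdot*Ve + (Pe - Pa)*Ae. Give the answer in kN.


F = 324.2 * 3882 + (55363 - 51894) * 1.55 = 1.2639e+06 N = 1263.9 kN

1263.9 kN


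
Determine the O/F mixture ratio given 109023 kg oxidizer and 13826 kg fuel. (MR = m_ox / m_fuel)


MR = 109023 / 13826 = 7.89

7.89


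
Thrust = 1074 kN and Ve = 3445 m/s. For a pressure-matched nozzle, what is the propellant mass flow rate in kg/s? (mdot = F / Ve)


mdot = F / Ve = 1074000 / 3445 = 311.8 kg/s

311.8 kg/s


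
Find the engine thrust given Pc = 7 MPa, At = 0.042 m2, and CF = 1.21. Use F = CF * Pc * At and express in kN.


F = 1.21 * 7e6 * 0.042 = 355740.0 N = 355.7 kN

355.7 kN


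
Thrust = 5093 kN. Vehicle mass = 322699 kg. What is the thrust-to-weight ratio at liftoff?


TWR = 5093000 / (322699 * 9.81) = 1.61

1.61


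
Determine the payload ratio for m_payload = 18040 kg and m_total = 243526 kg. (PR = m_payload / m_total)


PR = 18040 / 243526 = 0.0741

0.0741


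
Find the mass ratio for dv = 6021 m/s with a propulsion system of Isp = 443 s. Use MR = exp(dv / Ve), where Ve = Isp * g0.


Ve = 443 * 9.81 = 4345.83 m/s
MR = exp(6021 / 4345.83) = 3.997

3.997


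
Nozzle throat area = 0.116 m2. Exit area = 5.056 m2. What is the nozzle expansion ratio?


AR = 5.056 / 0.116 = 43.6

43.6


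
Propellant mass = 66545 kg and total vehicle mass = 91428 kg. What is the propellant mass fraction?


PMF = 66545 / 91428 = 0.728

0.728


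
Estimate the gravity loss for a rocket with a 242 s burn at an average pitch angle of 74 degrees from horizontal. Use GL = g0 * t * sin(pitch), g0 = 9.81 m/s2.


GL = 9.81 * 242 * sin(74 deg) = 2282 m/s

2282 m/s


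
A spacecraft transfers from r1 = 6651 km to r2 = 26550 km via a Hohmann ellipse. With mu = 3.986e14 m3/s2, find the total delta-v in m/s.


V1 = sqrt(mu/r1) = 7741.5 m/s
dV1 = V1*(sqrt(2*r2/(r1+r2)) - 1) = 2048.82 m/s
V2 = sqrt(mu/r2) = 3874.68 m/s
dV2 = V2*(1 - sqrt(2*r1/(r1+r2))) = 1422.13 m/s
Total dV = 3471 m/s

3471 m/s


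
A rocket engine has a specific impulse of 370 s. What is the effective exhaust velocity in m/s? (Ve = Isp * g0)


Ve = Isp * g0 = 370 * 9.81 = 3629.7 m/s

3629.7 m/s


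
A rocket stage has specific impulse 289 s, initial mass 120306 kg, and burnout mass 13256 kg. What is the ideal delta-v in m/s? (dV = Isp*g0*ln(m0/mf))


Ve = 289 * 9.81 = 2835.09 m/s
dV = 2835.09 * ln(120306/13256) = 6253 m/s

6253 m/s


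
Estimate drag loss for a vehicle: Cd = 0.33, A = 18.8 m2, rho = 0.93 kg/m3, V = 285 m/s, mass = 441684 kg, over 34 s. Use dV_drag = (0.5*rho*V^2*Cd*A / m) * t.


D = 0.5 * 0.93 * 285^2 * 0.33 * 18.8 = 234322.75 N
a = 234322.75 / 441684 = 0.5305 m/s2
dV = 0.5305 * 34 = 18.0 m/s

18.0 m/s


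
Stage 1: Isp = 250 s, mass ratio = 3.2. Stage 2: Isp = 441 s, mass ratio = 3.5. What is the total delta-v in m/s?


dV1 = 250 * 9.81 * ln(3.2) = 2852.6 m/s
dV2 = 441 * 9.81 * ln(3.5) = 5419.7 m/s
Total dV = 2852.6 + 5419.7 = 8272.3 m/s ~ 8272 m/s

8272 m/s


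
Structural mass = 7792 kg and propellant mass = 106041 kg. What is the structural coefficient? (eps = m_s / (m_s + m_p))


eps = 7792 / (7792 + 106041) = 0.0685

0.0685


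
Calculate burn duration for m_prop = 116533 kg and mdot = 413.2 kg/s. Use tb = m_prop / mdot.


tb = 116533 / 413.2 = 282.0 s

282.0 s


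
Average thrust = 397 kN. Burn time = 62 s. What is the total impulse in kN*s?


It = 397 * 62 = 24614 kN*s

24614 kN*s


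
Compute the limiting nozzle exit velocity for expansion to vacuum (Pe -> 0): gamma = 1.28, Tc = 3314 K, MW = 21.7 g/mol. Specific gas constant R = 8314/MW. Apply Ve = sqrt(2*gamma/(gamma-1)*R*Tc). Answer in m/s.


R = 8314 / 21.7 = 383.13 J/(kg.K)
Ve = sqrt(2 * 1.28 / (1.28 - 1) * 383.13 * 3314) = 3407 m/s

3407 m/s


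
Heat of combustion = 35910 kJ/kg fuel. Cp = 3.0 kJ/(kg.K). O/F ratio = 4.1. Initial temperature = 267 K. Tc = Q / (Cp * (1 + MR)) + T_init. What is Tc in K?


Tc = 35910 / (3.0 * (1 + 4.1)) + 267 = 2614 K

2614 K


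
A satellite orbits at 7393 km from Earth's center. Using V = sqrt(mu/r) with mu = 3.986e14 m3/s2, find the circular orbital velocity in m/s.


V = sqrt(3.986e14 / 7393000) = 7343 m/s

7343 m/s


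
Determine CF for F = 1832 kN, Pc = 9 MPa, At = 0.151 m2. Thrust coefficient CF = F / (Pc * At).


CF = 1832000 / (9e6 * 0.151) = 1.35

1.35


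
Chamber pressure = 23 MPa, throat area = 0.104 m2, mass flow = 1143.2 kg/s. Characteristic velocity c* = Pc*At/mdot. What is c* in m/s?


c* = 23e6 * 0.104 / 1143.2 = 2092 m/s

2092 m/s


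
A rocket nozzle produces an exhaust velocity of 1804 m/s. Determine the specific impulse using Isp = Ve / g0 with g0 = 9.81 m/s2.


Isp = Ve / g0 = 1804 / 9.81 = 183.9 s

183.9 s


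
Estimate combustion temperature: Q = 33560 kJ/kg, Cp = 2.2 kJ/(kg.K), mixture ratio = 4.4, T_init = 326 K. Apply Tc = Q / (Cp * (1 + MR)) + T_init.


Tc = 33560 / (2.2 * (1 + 4.4)) + 326 = 3151 K

3151 K


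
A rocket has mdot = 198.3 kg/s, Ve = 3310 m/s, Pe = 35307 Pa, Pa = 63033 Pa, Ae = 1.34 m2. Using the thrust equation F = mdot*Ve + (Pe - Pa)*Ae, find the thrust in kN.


F = 198.3 * 3310 + (35307 - 63033) * 1.34 = 619220.0 N = 619.2 kN

619.2 kN


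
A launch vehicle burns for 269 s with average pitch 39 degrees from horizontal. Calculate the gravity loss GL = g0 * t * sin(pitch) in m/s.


GL = 9.81 * 269 * sin(39 deg) = 1661 m/s

1661 m/s


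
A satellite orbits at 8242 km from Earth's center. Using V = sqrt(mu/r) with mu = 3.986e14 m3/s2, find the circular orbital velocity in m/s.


V = sqrt(3.986e14 / 8242000) = 6954 m/s

6954 m/s


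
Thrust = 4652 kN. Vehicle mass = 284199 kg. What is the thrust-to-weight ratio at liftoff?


TWR = 4652000 / (284199 * 9.81) = 1.67

1.67


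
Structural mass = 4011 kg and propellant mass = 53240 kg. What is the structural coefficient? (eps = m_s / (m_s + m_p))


eps = 4011 / (4011 + 53240) = 0.0701

0.0701


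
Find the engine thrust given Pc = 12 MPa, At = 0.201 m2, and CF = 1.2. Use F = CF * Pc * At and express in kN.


F = 1.2 * 12e6 * 0.201 = 2.8944e+06 N = 2894.4 kN

2894.4 kN


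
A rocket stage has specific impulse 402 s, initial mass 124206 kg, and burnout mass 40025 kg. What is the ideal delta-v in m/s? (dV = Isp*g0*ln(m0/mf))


Ve = 402 * 9.81 = 3943.62 m/s
dV = 3943.62 * ln(124206/40025) = 4466 m/s

4466 m/s


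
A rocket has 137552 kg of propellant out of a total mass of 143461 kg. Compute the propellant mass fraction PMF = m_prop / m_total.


PMF = 137552 / 143461 = 0.959

0.959


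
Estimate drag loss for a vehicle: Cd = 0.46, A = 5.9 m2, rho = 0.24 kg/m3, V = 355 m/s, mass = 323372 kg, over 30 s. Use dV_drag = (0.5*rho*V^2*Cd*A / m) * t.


D = 0.5 * 0.24 * 355^2 * 0.46 * 5.9 = 41043.82 N
a = 41043.82 / 323372 = 0.1269 m/s2
dV = 0.1269 * 30 = 3.8 m/s

3.8 m/s


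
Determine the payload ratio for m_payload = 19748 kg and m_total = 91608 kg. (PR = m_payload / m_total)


PR = 19748 / 91608 = 0.2156

0.2156


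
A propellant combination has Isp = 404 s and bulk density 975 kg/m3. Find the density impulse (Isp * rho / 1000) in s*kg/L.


rho*Isp = 404 * 975 / 1000 = 394 s*kg/L

394 s*kg/L


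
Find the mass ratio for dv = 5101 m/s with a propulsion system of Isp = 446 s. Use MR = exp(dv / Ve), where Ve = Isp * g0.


Ve = 446 * 9.81 = 4375.26 m/s
MR = exp(5101 / 4375.26) = 3.209

3.209


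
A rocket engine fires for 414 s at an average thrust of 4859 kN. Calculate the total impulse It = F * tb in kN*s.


It = 4859 * 414 = 2011626 kN*s

2011626 kN*s


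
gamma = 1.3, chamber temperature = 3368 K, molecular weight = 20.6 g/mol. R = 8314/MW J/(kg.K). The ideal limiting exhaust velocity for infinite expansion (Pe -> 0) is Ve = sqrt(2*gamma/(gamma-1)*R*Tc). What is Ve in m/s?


R = 8314 / 20.6 = 403.59 J/(kg.K)
Ve = sqrt(2 * 1.3 / (1.3 - 1) * 403.59 * 3368) = 3432 m/s

3432 m/s


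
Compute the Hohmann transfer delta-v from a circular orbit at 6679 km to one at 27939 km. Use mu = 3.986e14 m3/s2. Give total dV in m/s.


V1 = sqrt(mu/r1) = 7725.26 m/s
dV1 = V1*(sqrt(2*r2/(r1+r2)) - 1) = 2089.56 m/s
V2 = sqrt(mu/r2) = 3777.14 m/s
dV2 = V2*(1 - sqrt(2*r1/(r1+r2))) = 1430.84 m/s
Total dV = 3520 m/s

3520 m/s


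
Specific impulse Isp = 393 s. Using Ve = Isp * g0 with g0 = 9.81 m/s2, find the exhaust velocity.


Ve = Isp * g0 = 393 * 9.81 = 3855.3 m/s

3855.3 m/s


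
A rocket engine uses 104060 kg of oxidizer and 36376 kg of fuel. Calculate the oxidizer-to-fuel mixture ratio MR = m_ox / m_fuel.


MR = 104060 / 36376 = 2.86

2.86


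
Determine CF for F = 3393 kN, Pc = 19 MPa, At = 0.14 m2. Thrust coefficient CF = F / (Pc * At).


CF = 3393000 / (19e6 * 0.14) = 1.28

1.28


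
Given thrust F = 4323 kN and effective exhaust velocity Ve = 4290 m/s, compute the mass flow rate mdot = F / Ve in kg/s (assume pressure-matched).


mdot = F / Ve = 4323000 / 4290 = 1007.7 kg/s

1007.7 kg/s


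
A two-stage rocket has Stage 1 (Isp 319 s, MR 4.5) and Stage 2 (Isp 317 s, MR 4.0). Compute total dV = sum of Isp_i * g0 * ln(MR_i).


dV1 = 319 * 9.81 * ln(4.5) = 4706.8 m/s
dV2 = 317 * 9.81 * ln(4.0) = 4311.1 m/s
Total dV = 4706.8 + 4311.1 = 9017.9 m/s ~ 9018 m/s

9018 m/s


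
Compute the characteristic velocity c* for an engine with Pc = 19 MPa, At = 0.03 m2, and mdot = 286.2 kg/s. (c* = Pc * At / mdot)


c* = 19e6 * 0.03 / 286.2 = 1992 m/s

1992 m/s


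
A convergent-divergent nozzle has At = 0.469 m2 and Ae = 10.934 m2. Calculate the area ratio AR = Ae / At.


AR = 10.934 / 0.469 = 23.3

23.3


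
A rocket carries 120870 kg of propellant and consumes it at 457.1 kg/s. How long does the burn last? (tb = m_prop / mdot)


tb = 120870 / 457.1 = 264.4 s

264.4 s


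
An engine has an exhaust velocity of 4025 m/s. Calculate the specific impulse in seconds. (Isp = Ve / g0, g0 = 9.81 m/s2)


Isp = Ve / g0 = 4025 / 9.81 = 410.3 s

410.3 s


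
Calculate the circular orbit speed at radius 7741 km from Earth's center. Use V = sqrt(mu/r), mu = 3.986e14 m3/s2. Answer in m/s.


V = sqrt(3.986e14 / 7741000) = 7176 m/s

7176 m/s


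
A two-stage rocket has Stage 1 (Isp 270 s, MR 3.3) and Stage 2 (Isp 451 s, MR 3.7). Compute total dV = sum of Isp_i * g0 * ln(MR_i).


dV1 = 270 * 9.81 * ln(3.3) = 3162.3 m/s
dV2 = 451 * 9.81 * ln(3.7) = 5788.5 m/s
Total dV = 3162.3 + 5788.5 = 8950.8 m/s ~ 8951 m/s

8951 m/s


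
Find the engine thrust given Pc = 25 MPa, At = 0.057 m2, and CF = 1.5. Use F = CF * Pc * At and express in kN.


F = 1.5 * 25e6 * 0.057 = 2.1375e+06 N = 2137.5 kN

2137.5 kN


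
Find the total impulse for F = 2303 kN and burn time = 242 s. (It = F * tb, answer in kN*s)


It = 2303 * 242 = 557326 kN*s

557326 kN*s


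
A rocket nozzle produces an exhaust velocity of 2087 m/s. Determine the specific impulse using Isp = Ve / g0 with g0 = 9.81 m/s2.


Isp = Ve / g0 = 2087 / 9.81 = 212.7 s

212.7 s


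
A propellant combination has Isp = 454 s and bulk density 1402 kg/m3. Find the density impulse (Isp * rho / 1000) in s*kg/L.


rho*Isp = 454 * 1402 / 1000 = 637 s*kg/L

637 s*kg/L


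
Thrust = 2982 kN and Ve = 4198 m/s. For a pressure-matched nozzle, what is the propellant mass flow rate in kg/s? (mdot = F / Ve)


mdot = F / Ve = 2982000 / 4198 = 710.3 kg/s

710.3 kg/s


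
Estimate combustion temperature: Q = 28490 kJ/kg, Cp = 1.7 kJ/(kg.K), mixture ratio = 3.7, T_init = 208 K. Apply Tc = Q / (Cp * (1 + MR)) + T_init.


Tc = 28490 / (1.7 * (1 + 3.7)) + 208 = 3774 K

3774 K


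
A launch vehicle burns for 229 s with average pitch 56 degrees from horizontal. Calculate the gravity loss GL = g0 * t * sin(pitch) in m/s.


GL = 9.81 * 229 * sin(56 deg) = 1862 m/s

1862 m/s


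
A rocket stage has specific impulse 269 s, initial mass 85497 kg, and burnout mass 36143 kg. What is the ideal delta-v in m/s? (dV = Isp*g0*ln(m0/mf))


Ve = 269 * 9.81 = 2638.89 m/s
dV = 2638.89 * ln(85497/36143) = 2272 m/s

2272 m/s


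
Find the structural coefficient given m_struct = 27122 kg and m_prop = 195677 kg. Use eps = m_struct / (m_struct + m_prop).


eps = 27122 / (27122 + 195677) = 0.1217

0.1217


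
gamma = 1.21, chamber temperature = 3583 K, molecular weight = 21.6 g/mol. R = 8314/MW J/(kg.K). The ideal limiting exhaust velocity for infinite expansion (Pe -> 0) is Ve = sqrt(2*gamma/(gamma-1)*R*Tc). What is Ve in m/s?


R = 8314 / 21.6 = 384.91 J/(kg.K)
Ve = sqrt(2 * 1.21 / (1.21 - 1) * 384.91 * 3583) = 3987 m/s

3987 m/s


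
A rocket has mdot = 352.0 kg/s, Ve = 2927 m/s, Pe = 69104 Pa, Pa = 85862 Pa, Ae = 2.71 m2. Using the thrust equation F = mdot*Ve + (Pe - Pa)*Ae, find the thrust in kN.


F = 352.0 * 2927 + (69104 - 85862) * 2.71 = 984890.0 N = 984.9 kN

984.9 kN


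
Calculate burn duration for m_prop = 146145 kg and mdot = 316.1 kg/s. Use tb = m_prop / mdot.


tb = 146145 / 316.1 = 462.3 s

462.3 s


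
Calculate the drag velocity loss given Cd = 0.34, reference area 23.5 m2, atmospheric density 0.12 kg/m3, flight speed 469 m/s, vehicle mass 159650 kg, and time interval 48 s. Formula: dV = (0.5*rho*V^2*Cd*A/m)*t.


D = 0.5 * 0.12 * 469^2 * 0.34 * 23.5 = 105449.3 N
a = 105449.3 / 159650 = 0.6605 m/s2
dV = 0.6605 * 48 = 31.7 m/s

31.7 m/s


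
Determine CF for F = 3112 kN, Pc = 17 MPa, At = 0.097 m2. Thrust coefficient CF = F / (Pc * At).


CF = 3112000 / (17e6 * 0.097) = 1.89

1.89


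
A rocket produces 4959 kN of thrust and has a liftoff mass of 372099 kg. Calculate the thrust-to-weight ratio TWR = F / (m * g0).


TWR = 4959000 / (372099 * 9.81) = 1.36

1.36


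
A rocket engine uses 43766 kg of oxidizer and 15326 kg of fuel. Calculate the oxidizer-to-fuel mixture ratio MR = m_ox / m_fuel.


MR = 43766 / 15326 = 2.86

2.86


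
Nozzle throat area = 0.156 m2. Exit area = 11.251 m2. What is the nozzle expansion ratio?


AR = 11.251 / 0.156 = 72.1

72.1


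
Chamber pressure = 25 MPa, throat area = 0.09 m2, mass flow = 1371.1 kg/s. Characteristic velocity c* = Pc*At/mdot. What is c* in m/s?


c* = 25e6 * 0.09 / 1371.1 = 1641 m/s

1641 m/s


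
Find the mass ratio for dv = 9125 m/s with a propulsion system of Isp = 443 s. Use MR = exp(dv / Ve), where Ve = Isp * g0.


Ve = 443 * 9.81 = 4345.83 m/s
MR = exp(9125 / 4345.83) = 8.164

8.164


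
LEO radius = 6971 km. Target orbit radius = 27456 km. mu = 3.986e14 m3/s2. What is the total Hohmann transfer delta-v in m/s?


V1 = sqrt(mu/r1) = 7561.73 m/s
dV1 = V1*(sqrt(2*r2/(r1+r2)) - 1) = 1988.31 m/s
V2 = sqrt(mu/r2) = 3810.22 m/s
dV2 = V2*(1 - sqrt(2*r1/(r1+r2))) = 1385.49 m/s
Total dV = 3374 m/s

3374 m/s


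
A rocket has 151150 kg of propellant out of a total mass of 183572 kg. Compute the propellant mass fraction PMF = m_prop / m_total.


PMF = 151150 / 183572 = 0.823

0.823


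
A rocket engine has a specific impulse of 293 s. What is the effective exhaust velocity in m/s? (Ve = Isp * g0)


Ve = Isp * g0 = 293 * 9.81 = 2874.3 m/s

2874.3 m/s


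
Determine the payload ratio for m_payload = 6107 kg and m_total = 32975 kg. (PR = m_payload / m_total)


PR = 6107 / 32975 = 0.1852

0.1852


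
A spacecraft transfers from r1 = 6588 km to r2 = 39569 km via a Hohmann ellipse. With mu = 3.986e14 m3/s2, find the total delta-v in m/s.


V1 = sqrt(mu/r1) = 7778.43 m/s
dV1 = V1*(sqrt(2*r2/(r1+r2)) - 1) = 2406.68 m/s
V2 = sqrt(mu/r2) = 3173.88 m/s
dV2 = V2*(1 - sqrt(2*r1/(r1+r2))) = 1478.13 m/s
Total dV = 3885 m/s

3885 m/s


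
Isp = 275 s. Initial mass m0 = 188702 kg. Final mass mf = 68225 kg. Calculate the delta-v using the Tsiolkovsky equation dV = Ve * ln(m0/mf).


Ve = 275 * 9.81 = 2697.75 m/s
dV = 2697.75 * ln(188702/68225) = 2745 m/s

2745 m/s


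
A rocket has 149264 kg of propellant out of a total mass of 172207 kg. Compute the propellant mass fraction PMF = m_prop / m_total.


PMF = 149264 / 172207 = 0.867

0.867


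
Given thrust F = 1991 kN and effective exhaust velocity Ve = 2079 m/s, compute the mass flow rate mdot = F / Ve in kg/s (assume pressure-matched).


mdot = F / Ve = 1991000 / 2079 = 957.7 kg/s

957.7 kg/s


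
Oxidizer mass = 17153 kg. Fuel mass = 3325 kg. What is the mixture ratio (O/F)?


MR = 17153 / 3325 = 5.16

5.16


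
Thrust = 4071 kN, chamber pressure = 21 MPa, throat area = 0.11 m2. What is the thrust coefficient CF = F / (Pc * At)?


CF = 4071000 / (21e6 * 0.11) = 1.76

1.76


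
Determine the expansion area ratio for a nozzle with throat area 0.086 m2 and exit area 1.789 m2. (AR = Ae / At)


AR = 1.789 / 0.086 = 20.8

20.8


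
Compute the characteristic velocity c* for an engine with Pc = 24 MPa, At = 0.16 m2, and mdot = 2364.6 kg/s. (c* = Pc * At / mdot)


c* = 24e6 * 0.16 / 2364.6 = 1624 m/s

1624 m/s


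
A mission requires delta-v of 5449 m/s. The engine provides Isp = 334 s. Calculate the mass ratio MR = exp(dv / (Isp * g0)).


Ve = 334 * 9.81 = 3276.54 m/s
MR = exp(5449 / 3276.54) = 5.275

5.275


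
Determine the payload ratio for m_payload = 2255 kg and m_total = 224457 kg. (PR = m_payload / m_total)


PR = 2255 / 224457 = 0.01

0.01


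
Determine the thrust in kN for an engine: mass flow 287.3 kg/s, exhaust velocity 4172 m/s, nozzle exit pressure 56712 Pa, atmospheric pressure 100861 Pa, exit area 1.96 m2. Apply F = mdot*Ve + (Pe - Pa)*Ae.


F = 287.3 * 4172 + (56712 - 100861) * 1.96 = 1.1121e+06 N = 1112.1 kN

1112.1 kN


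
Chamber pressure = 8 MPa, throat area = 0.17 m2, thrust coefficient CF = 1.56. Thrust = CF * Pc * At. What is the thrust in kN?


F = 1.56 * 8e6 * 0.17 = 2.1216e+06 N = 2121.6 kN

2121.6 kN


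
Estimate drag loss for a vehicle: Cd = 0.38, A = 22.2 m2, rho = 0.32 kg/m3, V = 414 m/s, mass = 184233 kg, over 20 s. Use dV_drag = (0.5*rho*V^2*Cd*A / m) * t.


D = 0.5 * 0.32 * 414^2 * 0.38 * 22.2 = 231343.46 N
a = 231343.46 / 184233 = 1.2557 m/s2
dV = 1.2557 * 20 = 25.1 m/s

25.1 m/s


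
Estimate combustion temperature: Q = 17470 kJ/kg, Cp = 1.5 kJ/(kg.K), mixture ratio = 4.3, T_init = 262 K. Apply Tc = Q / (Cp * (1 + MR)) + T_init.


Tc = 17470 / (1.5 * (1 + 4.3)) + 262 = 2459 K

2459 K


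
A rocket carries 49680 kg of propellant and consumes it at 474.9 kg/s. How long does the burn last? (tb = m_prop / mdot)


tb = 49680 / 474.9 = 104.6 s

104.6 s


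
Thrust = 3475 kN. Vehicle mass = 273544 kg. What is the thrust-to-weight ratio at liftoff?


TWR = 3475000 / (273544 * 9.81) = 1.29

1.29


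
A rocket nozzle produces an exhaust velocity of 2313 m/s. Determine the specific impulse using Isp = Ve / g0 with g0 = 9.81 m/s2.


Isp = Ve / g0 = 2313 / 9.81 = 235.8 s

235.8 s


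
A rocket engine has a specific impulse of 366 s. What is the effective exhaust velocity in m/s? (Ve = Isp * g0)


Ve = Isp * g0 = 366 * 9.81 = 3590.5 m/s

3590.5 m/s


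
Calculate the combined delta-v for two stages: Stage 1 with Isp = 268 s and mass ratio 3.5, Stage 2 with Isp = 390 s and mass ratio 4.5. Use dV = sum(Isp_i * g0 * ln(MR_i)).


dV1 = 268 * 9.81 * ln(3.5) = 3293.6 m/s
dV2 = 390 * 9.81 * ln(4.5) = 5754.4 m/s
Total dV = 3293.6 + 5754.4 = 9048.0 m/s ~ 9048 m/s

9048 m/s


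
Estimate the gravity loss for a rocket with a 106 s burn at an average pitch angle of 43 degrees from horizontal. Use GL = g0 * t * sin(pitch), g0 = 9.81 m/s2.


GL = 9.81 * 106 * sin(43 deg) = 709 m/s

709 m/s


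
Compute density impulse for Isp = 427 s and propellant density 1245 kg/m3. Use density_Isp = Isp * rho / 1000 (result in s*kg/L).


rho*Isp = 427 * 1245 / 1000 = 532 s*kg/L

532 s*kg/L


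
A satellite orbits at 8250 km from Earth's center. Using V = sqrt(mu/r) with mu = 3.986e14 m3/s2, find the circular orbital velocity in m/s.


V = sqrt(3.986e14 / 8250000) = 6951 m/s

6951 m/s


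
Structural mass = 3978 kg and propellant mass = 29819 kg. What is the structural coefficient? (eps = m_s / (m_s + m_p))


eps = 3978 / (3978 + 29819) = 0.1177

0.1177


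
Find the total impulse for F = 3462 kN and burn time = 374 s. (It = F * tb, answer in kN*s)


It = 3462 * 374 = 1294788 kN*s

1294788 kN*s


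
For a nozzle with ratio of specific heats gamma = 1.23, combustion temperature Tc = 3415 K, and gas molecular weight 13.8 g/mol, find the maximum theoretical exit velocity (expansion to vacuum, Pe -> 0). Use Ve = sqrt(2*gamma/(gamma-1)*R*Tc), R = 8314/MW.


R = 8314 / 13.8 = 602.46 J/(kg.K)
Ve = sqrt(2 * 1.23 / (1.23 - 1) * 602.46 * 3415) = 4691 m/s

4691 m/s


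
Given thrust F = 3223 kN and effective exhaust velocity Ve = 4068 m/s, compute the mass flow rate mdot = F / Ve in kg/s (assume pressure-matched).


mdot = F / Ve = 3223000 / 4068 = 792.3 kg/s

792.3 kg/s


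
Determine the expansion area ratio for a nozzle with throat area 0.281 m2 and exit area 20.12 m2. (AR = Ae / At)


AR = 20.12 / 0.281 = 71.6

71.6


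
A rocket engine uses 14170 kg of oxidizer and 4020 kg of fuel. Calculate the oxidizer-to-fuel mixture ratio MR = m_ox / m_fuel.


MR = 14170 / 4020 = 3.52

3.52


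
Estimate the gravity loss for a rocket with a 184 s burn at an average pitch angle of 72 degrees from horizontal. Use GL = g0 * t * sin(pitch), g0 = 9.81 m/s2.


GL = 9.81 * 184 * sin(72 deg) = 1717 m/s

1717 m/s


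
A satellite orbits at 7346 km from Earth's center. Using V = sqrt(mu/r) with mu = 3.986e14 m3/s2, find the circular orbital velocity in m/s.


V = sqrt(3.986e14 / 7346000) = 7366 m/s

7366 m/s


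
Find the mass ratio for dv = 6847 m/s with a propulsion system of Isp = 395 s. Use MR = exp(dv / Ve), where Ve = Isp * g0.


Ve = 395 * 9.81 = 3874.95 m/s
MR = exp(6847 / 3874.95) = 5.853

5.853


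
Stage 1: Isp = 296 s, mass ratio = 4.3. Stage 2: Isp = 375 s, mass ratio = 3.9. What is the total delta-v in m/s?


dV1 = 296 * 9.81 * ln(4.3) = 4235.5 m/s
dV2 = 375 * 9.81 * ln(3.9) = 5006.7 m/s
Total dV = 4235.5 + 5006.7 = 9242.2 m/s ~ 9242 m/s

9242 m/s


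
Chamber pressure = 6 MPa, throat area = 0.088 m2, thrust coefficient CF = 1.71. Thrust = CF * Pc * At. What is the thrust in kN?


F = 1.71 * 6e6 * 0.088 = 902880.0 N = 902.9 kN

902.9 kN


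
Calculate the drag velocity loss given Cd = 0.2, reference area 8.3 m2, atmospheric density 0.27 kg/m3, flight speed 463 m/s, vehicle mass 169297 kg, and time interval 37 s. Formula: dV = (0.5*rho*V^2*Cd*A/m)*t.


D = 0.5 * 0.27 * 463^2 * 0.2 * 8.3 = 48040.09 N
a = 48040.09 / 169297 = 0.2838 m/s2
dV = 0.2838 * 37 = 10.5 m/s

10.5 m/s


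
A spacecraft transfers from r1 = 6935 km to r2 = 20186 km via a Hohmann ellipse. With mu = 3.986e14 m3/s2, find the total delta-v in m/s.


V1 = sqrt(mu/r1) = 7581.33 m/s
dV1 = V1*(sqrt(2*r2/(r1+r2)) - 1) = 1668.48 m/s
V2 = sqrt(mu/r2) = 4443.69 m/s
dV2 = V2*(1 - sqrt(2*r1/(r1+r2))) = 1265.87 m/s
Total dV = 2934 m/s

2934 m/s


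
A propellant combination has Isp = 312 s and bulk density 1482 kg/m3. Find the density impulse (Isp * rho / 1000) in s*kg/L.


rho*Isp = 312 * 1482 / 1000 = 462 s*kg/L

462 s*kg/L


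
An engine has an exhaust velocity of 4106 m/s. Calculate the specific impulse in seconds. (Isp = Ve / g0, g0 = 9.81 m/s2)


Isp = Ve / g0 = 4106 / 9.81 = 418.6 s

418.6 s


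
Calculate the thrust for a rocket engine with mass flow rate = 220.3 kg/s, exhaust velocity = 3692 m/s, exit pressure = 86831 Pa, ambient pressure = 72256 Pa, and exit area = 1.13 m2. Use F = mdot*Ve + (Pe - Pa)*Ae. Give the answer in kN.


F = 220.3 * 3692 + (86831 - 72256) * 1.13 = 829817.0 N = 829.8 kN

829.8 kN


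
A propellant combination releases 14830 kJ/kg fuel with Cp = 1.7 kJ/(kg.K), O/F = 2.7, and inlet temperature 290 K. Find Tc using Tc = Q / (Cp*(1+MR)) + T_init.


Tc = 14830 / (1.7 * (1 + 2.7)) + 290 = 2648 K

2648 K


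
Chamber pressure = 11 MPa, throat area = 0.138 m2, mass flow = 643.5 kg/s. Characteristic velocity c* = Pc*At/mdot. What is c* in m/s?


c* = 11e6 * 0.138 / 643.5 = 2359 m/s

2359 m/s


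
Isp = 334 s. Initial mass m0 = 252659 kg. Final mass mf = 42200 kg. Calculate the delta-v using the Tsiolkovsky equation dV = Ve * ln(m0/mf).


Ve = 334 * 9.81 = 3276.54 m/s
dV = 3276.54 * ln(252659/42200) = 5864 m/s

5864 m/s


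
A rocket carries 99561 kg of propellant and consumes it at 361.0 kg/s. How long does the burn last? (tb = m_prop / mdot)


tb = 99561 / 361.0 = 275.8 s

275.8 s


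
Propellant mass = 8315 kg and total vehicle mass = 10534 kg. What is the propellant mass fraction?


PMF = 8315 / 10534 = 0.789

0.789


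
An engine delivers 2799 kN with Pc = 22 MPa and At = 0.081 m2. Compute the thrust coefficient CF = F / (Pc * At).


CF = 2799000 / (22e6 * 0.081) = 1.57

1.57


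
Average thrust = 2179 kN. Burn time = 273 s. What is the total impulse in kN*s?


It = 2179 * 273 = 594867 kN*s

594867 kN*s


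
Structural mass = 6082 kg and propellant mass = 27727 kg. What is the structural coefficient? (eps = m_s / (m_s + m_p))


eps = 6082 / (6082 + 27727) = 0.1799

0.1799


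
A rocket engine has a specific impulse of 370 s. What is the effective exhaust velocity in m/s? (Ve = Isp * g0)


Ve = Isp * g0 = 370 * 9.81 = 3629.7 m/s

3629.7 m/s


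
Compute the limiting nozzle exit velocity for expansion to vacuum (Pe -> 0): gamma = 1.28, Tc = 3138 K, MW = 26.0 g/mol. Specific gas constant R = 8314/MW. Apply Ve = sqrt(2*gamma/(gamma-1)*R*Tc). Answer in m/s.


R = 8314 / 26.0 = 319.77 J/(kg.K)
Ve = sqrt(2 * 1.28 / (1.28 - 1) * 319.77 * 3138) = 3029 m/s

3029 m/s


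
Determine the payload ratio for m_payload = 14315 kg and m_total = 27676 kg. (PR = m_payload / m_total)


PR = 14315 / 27676 = 0.5172

0.5172


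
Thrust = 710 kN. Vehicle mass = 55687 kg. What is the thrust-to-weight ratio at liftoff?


TWR = 710000 / (55687 * 9.81) = 1.3

1.3


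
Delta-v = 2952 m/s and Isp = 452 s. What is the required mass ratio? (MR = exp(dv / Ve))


Ve = 452 * 9.81 = 4434.12 m/s
MR = exp(2952 / 4434.12) = 1.946

1.946


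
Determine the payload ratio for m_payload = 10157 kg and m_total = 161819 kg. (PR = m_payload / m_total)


PR = 10157 / 161819 = 0.0628

0.0628


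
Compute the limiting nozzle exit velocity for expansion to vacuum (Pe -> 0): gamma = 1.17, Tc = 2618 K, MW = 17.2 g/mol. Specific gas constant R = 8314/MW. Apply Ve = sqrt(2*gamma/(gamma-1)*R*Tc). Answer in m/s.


R = 8314 / 17.2 = 483.37 J/(kg.K)
Ve = sqrt(2 * 1.17 / (1.17 - 1) * 483.37 * 2618) = 4174 m/s

4174 m/s


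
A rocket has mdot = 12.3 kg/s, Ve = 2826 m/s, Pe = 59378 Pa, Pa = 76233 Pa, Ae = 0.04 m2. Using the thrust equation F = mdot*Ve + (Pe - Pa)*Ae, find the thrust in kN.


F = 12.3 * 2826 + (59378 - 76233) * 0.04 = 34086.0 N = 34.1 kN

34.1 kN


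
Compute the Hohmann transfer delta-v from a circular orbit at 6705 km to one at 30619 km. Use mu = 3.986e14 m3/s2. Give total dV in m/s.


V1 = sqrt(mu/r1) = 7710.26 m/s
dV1 = V1*(sqrt(2*r2/(r1+r2)) - 1) = 2165.84 m/s
V2 = sqrt(mu/r2) = 3608.05 m/s
dV2 = V2*(1 - sqrt(2*r1/(r1+r2))) = 1445.37 m/s
Total dV = 3611 m/s

3611 m/s


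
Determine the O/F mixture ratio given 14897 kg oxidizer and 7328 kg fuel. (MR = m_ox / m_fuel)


MR = 14897 / 7328 = 2.03

2.03


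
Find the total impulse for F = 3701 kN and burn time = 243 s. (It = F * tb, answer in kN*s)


It = 3701 * 243 = 899343 kN*s

899343 kN*s


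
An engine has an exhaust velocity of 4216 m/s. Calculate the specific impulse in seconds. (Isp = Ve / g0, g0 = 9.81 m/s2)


Isp = Ve / g0 = 4216 / 9.81 = 429.8 s

429.8 s


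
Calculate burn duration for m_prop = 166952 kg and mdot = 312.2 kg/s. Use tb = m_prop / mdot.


tb = 166952 / 312.2 = 534.8 s

534.8 s


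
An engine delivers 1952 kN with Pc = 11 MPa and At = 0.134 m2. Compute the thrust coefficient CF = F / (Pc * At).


CF = 1952000 / (11e6 * 0.134) = 1.32

1.32


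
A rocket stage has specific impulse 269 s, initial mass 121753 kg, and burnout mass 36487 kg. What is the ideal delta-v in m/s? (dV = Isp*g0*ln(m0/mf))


Ve = 269 * 9.81 = 2638.89 m/s
dV = 2638.89 * ln(121753/36487) = 3180 m/s

3180 m/s


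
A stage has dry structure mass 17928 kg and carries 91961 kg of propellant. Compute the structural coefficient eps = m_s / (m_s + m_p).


eps = 17928 / (17928 + 91961) = 0.1631

0.1631


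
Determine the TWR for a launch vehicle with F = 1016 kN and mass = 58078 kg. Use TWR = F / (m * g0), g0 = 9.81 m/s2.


TWR = 1016000 / (58078 * 9.81) = 1.78

1.78


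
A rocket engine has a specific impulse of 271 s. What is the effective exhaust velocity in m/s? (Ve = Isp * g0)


Ve = Isp * g0 = 271 * 9.81 = 2658.5 m/s

2658.5 m/s


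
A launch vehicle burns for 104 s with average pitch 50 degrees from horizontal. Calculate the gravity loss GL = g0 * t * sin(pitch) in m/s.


GL = 9.81 * 104 * sin(50 deg) = 782 m/s

782 m/s


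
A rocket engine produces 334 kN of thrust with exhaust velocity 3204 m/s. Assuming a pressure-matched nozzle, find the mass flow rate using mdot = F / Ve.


mdot = F / Ve = 334000 / 3204 = 104.2 kg/s

104.2 kg/s


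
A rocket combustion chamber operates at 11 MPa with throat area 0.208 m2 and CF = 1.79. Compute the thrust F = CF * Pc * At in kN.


F = 1.79 * 11e6 * 0.208 = 4.0955e+06 N = 4095.5 kN

4095.5 kN


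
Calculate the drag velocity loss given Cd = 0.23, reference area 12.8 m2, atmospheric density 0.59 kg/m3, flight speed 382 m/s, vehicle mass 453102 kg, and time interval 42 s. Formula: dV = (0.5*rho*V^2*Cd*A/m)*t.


D = 0.5 * 0.59 * 382^2 * 0.23 * 12.8 = 126732.08 N
a = 126732.08 / 453102 = 0.2797 m/s2
dV = 0.2797 * 42 = 11.7 m/s

11.7 m/s


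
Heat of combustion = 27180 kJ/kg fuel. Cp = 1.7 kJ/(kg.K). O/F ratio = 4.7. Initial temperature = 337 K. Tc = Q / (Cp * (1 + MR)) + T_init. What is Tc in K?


Tc = 27180 / (1.7 * (1 + 4.7)) + 337 = 3142 K

3142 K


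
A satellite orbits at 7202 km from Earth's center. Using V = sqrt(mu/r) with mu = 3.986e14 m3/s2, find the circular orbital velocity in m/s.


V = sqrt(3.986e14 / 7202000) = 7439 m/s

7439 m/s


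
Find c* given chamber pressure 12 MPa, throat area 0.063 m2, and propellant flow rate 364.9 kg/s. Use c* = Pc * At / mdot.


c* = 12e6 * 0.063 / 364.9 = 2072 m/s

2072 m/s


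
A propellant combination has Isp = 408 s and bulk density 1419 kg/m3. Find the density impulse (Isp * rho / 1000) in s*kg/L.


rho*Isp = 408 * 1419 / 1000 = 579 s*kg/L

579 s*kg/L


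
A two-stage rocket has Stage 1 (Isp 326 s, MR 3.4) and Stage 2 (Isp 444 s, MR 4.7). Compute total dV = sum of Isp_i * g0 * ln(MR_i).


dV1 = 326 * 9.81 * ln(3.4) = 3913.7 m/s
dV2 = 444 * 9.81 * ln(4.7) = 6740.6 m/s
Total dV = 3913.7 + 6740.6 = 10654.3 m/s ~ 10654 m/s

10654 m/s


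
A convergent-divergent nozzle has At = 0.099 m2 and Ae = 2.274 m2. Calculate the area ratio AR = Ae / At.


AR = 2.274 / 0.099 = 23.0

23.0


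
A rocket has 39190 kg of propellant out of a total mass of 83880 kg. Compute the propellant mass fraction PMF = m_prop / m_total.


PMF = 39190 / 83880 = 0.467

0.467


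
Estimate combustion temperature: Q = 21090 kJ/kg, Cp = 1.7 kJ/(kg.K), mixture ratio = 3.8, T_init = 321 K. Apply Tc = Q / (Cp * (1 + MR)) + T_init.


Tc = 21090 / (1.7 * (1 + 3.8)) + 321 = 2906 K

2906 K


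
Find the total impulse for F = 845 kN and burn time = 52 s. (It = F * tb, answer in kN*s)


It = 845 * 52 = 43940 kN*s

43940 kN*s


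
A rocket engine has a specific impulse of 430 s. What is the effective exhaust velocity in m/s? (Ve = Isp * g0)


Ve = Isp * g0 = 430 * 9.81 = 4218.3 m/s

4218.3 m/s


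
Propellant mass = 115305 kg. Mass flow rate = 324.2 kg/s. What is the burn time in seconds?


tb = 115305 / 324.2 = 355.7 s

355.7 s


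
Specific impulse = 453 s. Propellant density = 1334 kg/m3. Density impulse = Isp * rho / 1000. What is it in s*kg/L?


rho*Isp = 453 * 1334 / 1000 = 604 s*kg/L

604 s*kg/L


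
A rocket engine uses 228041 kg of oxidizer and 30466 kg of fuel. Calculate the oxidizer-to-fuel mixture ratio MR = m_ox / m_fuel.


MR = 228041 / 30466 = 7.49

7.49


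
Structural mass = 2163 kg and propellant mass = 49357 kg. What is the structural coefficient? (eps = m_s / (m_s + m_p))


eps = 2163 / (2163 + 49357) = 0.042

0.042


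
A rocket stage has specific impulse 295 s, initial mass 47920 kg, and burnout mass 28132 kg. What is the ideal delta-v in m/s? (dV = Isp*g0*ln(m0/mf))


Ve = 295 * 9.81 = 2893.95 m/s
dV = 2893.95 * ln(47920/28132) = 1541 m/s

1541 m/s


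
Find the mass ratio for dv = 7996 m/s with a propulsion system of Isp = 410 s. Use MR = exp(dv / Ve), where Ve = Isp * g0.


Ve = 410 * 9.81 = 4022.1 m/s
MR = exp(7996 / 4022.1) = 7.301

7.301


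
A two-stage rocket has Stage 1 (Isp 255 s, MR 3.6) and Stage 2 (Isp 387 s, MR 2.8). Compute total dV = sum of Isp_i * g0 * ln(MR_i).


dV1 = 255 * 9.81 * ln(3.6) = 3204.3 m/s
dV2 = 387 * 9.81 * ln(2.8) = 3908.9 m/s
Total dV = 3204.3 + 3908.9 = 7113.2 m/s ~ 7113 m/s

7113 m/s


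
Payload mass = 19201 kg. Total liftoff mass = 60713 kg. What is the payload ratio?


PR = 19201 / 60713 = 0.3163

0.3163


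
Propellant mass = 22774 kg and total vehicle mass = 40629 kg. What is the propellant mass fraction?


PMF = 22774 / 40629 = 0.561

0.561


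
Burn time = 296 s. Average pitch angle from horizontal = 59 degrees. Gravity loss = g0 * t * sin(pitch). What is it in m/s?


GL = 9.81 * 296 * sin(59 deg) = 2489 m/s

2489 m/s


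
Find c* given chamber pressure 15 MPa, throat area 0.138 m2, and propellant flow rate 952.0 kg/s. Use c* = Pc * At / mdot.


c* = 15e6 * 0.138 / 952.0 = 2174 m/s

2174 m/s


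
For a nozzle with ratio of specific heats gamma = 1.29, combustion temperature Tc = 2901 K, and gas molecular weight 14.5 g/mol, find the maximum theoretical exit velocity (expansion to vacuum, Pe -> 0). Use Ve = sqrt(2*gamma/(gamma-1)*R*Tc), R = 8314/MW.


R = 8314 / 14.5 = 573.38 J/(kg.K)
Ve = sqrt(2 * 1.29 / (1.29 - 1) * 573.38 * 2901) = 3847 m/s

3847 m/s


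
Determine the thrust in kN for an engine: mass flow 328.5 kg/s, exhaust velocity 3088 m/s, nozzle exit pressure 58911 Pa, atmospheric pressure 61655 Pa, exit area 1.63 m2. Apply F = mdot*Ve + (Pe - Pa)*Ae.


F = 328.5 * 3088 + (58911 - 61655) * 1.63 = 1.0099e+06 N = 1009.9 kN

1009.9 kN


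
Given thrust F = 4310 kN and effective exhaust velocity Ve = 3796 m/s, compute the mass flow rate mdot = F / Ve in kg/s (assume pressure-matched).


mdot = F / Ve = 4310000 / 3796 = 1135.4 kg/s

1135.4 kg/s


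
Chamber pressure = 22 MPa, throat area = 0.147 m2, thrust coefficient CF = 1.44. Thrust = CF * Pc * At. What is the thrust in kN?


F = 1.44 * 22e6 * 0.147 = 4.6570e+06 N = 4657.0 kN

4657.0 kN


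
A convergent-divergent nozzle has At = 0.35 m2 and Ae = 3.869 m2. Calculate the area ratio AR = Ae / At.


AR = 3.869 / 0.35 = 11.1

11.1


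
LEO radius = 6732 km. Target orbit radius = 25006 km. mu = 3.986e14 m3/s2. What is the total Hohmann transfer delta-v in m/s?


V1 = sqrt(mu/r1) = 7694.79 m/s
dV1 = V1*(sqrt(2*r2/(r1+r2)) - 1) = 1964.47 m/s
V2 = sqrt(mu/r2) = 3992.51 m/s
dV2 = V2*(1 - sqrt(2*r1/(r1+r2))) = 1392.09 m/s
Total dV = 3357 m/s

3357 m/s


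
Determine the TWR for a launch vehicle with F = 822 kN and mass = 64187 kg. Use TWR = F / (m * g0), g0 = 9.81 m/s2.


TWR = 822000 / (64187 * 9.81) = 1.31

1.31


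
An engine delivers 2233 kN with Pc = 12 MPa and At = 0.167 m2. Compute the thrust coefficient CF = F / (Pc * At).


CF = 2233000 / (12e6 * 0.167) = 1.11

1.11


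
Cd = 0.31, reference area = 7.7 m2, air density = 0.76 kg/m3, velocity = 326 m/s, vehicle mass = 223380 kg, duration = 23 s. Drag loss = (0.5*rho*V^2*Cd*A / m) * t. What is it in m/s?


D = 0.5 * 0.76 * 326^2 * 0.31 * 7.7 = 96398.71 N
a = 96398.71 / 223380 = 0.4315 m/s2
dV = 0.4315 * 23 = 9.9 m/s

9.9 m/s


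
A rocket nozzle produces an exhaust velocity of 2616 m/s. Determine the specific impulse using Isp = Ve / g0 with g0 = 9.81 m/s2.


Isp = Ve / g0 = 2616 / 9.81 = 266.7 s

266.7 s


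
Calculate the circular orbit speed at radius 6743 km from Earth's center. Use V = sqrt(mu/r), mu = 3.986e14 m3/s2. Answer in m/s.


V = sqrt(3.986e14 / 6743000) = 7689 m/s

7689 m/s


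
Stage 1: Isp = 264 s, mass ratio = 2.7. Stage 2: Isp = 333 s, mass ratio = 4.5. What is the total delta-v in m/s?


dV1 = 264 * 9.81 * ln(2.7) = 2572.4 m/s
dV2 = 333 * 9.81 * ln(4.5) = 4913.4 m/s
Total dV = 2572.4 + 4913.4 = 7485.8 m/s ~ 7486 m/s

7486 m/s


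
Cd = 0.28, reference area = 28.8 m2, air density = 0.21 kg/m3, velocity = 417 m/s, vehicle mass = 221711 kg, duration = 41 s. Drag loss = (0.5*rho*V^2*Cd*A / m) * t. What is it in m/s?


D = 0.5 * 0.21 * 417^2 * 0.28 * 28.8 = 147235.29 N
a = 147235.29 / 221711 = 0.6641 m/s2
dV = 0.6641 * 41 = 27.2 m/s

27.2 m/s


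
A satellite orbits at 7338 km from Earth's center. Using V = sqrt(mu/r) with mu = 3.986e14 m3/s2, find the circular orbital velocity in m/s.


V = sqrt(3.986e14 / 7338000) = 7370 m/s

7370 m/s


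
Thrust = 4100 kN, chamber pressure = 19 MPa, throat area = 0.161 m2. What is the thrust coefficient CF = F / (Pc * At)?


CF = 4100000 / (19e6 * 0.161) = 1.34

1.34


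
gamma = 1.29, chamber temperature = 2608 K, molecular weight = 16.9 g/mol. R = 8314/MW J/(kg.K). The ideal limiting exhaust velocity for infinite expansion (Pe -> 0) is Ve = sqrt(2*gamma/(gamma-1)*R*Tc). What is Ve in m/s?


R = 8314 / 16.9 = 491.95 J/(kg.K)
Ve = sqrt(2 * 1.29 / (1.29 - 1) * 491.95 * 2608) = 3379 m/s

3379 m/s


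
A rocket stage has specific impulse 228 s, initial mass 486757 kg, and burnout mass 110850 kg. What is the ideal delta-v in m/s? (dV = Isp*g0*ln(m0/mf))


Ve = 228 * 9.81 = 2236.68 m/s
dV = 2236.68 * ln(486757/110850) = 3309 m/s

3309 m/s
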